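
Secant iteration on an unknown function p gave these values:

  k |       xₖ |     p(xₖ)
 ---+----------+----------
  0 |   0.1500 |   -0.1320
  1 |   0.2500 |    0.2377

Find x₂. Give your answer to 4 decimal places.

x₂ = 0.2500 − 0.2377·(0.2500 − 0.1500) / (0.2377 − (-0.1320))
   = 0.2500 − (0.023770)/(0.369700) = 0.185705

0.1857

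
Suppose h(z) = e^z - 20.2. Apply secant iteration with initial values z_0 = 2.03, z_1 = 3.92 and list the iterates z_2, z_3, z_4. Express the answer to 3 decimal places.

h(2.03) = -12.58591, h(3.92) = 30.20044
z_2 = 3.92000 − 30.20044·(3.92000 − 2.03000) / (30.20044 − (-12.58591)) = 3.92000 − (57.07884)/(42.78636) = 2.58596
h(2.58596) = -6.92401
z_3 = 2.58596 − (-6.92401)·(2.58596 − 3.92000) / (-6.92401 − 30.20044) = 2.58596 − (9.23693)/(-37.12446) = 2.83477
h(2.83477) = -3.17357
z_4 = 2.83477 − (-3.17357)·(2.83477 − 2.58596) / (-3.17357 − (-6.92401)) = 2.83477 − (-0.78962)/(3.75044) = 3.04531

2.586, 2.835, 3.045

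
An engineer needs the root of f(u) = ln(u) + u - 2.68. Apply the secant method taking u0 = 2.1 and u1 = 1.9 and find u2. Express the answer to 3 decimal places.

1.992

f(2.1) = 0.16194, f(1.9) = -0.13815
u2 = 1.90000 − (-0.13815)·(1.90000 − 2.10000) / (-0.13815 − 0.16194) = 1.90000 − (0.02763)/(-0.30008) = 1.99207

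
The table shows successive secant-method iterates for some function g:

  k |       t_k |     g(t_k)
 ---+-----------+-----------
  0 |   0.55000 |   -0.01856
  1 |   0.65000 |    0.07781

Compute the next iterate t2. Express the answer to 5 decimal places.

t2 = 0.65000 − 0.07781·(0.65000 − 0.55000) / (0.07781 − (-0.01856))
   = 0.65000 − (0.0077810)/(0.0963700) = 0.5692591

0.56926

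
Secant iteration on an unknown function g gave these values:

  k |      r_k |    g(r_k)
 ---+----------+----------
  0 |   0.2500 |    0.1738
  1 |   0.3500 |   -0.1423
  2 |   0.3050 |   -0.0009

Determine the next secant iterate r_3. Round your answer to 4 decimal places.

0.3047

r_3 = 0.3050 − (-0.0009)·(0.3050 − 0.3500) / (-0.0009 − (-0.1423))
   = 0.3050 − (0.000040)/(0.141400) = 0.304714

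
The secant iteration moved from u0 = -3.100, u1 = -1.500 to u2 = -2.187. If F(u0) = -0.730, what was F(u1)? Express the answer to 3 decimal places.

0.549

The secant line through (-3.100, -0.730) and (-1.500, F(u1)) crosses zero at u2 = -2.187.
So (-3.100, -0.730), (-1.500, F(u1)), (-2.187, 0) are collinear:
F(u1) = -0.730 · (-1.500 − (-2.187)) / (-3.100 − (-2.187)) = -0.730 · (0.68700)/(-0.91300) = 0.54930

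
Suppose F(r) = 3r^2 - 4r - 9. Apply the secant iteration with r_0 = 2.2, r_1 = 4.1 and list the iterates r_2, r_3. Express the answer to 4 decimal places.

2.4201, 2.4914

F(2.2) = -3.280000, F(4.1) = 25.030000
r_2 = 4.100000 − 25.030000·(4.100000 − 2.200000) / (25.030000 − (-3.280000)) = 4.100000 − (47.557000)/(28.310000) = 2.420134
F(2.420134) = -1.109388
r_3 = 2.420134 − (-1.109388)·(2.420134 − 4.100000) / (-1.109388 − 25.030000) = 2.420134 − (1.863623)/(-26.139388) = 2.491430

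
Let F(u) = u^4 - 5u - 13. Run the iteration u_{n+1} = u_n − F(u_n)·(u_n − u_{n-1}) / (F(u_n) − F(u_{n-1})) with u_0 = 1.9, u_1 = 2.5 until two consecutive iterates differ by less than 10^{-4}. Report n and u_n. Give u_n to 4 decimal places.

F(1.9) = -9.467900, F(2.5) = 13.562500
u_2 = 2.500000 − 13.562500·(0.600000)/(23.030400) = 2.146663;  |Δ| = 0.353337
F(2.146663) = -2.498169
u_3 = 2.146663 − (-2.498169)·(-0.353337)/(-16.060669) = 2.201623;  |Δ| = 0.054960
F(2.201623) = -0.513319
u_4 = 2.201623 − (-0.513319)·(0.054960)/(1.984850) = 2.215837;  |Δ| = 0.014214
F(2.215837) = 0.028244
u_5 = 2.215837 − 0.028244·(0.014214)/(0.541564) = 2.215095;  |Δ| = 0.000741
F(2.215095) = -0.000293
u_6 = 2.215095 − (-0.000293)·(-0.000741)/(-0.028537) = 2.215103;  |Δ| = 0.000008
|u_6 − u_5| = 0.000008 < 10^{-4}

n = 6, u_n = 2.2151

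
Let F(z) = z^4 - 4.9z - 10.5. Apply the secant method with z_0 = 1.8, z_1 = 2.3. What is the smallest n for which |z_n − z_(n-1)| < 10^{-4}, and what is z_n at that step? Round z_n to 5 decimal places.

F(1.8) = -8.8224000, F(2.3) = 6.2141000
z_2 = 2.3000000 − 6.2141000·(0.5000000)/(15.0365000) = 2.0933661;  |Δ| = 0.2066339
F(2.0933661) = -1.5539767
z_3 = 2.0933661 − (-1.5539767)·(-0.2066339)/(-7.7680767) = 2.1347025;  |Δ| = 0.0413364
F(2.1347025) = -0.1942046
z_4 = 2.1347025 − (-0.1942046)·(0.0413364)/(1.3597721) = 2.1406062;  |Δ| = 0.0059037
F(2.1406062) = 0.0075414
z_5 = 2.1406062 − 0.0075414·(0.0059037)/(0.2017461) = 2.1403856;  |Δ| = 0.0002207
F(2.1403856) = -0.0000344
z_6 = 2.1403856 − (-0.0000344)·(-0.0002207)/(-0.0075759) = 2.1403866;  |Δ| = 0.0000010
|z_6 − z_5| = 0.0000010 < 10^{-4}

n = 6, z_n = 2.14039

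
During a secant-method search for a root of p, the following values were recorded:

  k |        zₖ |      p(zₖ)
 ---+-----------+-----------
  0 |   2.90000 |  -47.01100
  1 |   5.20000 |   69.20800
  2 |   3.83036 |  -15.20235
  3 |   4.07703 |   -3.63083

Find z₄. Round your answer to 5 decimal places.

z₄ = 4.07703 − (-3.63083)·(4.07703 − 3.83036) / (-3.63083 − (-15.20235))
   = 4.07703 − (-0.8956168)/(11.5715200) = 4.1544284

4.15443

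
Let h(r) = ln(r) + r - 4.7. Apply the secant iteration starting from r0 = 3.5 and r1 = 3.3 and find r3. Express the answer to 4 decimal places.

h(3.5) = 0.052763, h(3.3) = -0.206078
r2 = 3.300000 − (-0.206078)·(3.300000 − 3.500000) / (-0.206078 − 0.052763) = 3.300000 − (0.041216)/(-0.258841) = 3.459231
h(3.459231) = 0.000278
r3 = 3.459231 − 0.000278·(3.459231 − 3.300000) / (0.000278 − (-0.206078)) = 3.459231 − (0.000044)/(0.206355) = 3.459017

3.4590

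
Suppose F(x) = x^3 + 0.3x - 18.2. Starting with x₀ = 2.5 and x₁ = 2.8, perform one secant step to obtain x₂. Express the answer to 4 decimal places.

2.5853

F(2.5) = -1.825000, F(2.8) = 4.592000
x₂ = 2.800000 − 4.592000·(2.800000 − 2.500000) / (4.592000 − (-1.825000)) = 2.800000 − (1.377600)/(6.417000) = 2.585320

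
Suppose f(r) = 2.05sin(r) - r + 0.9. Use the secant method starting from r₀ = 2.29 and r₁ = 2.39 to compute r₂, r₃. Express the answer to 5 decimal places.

f(2.29) = 0.1522777, f(2.39) = -0.0902534
r₂ = 2.3900000 − (-0.0902534)·(2.3900000 − 2.2900000) / (-0.0902534 − 0.1522777) = 2.3900000 − (-0.0090253)/(-0.2425311) = 2.3527869
f(2.3527869) = 0.0017132
r₃ = 2.3527869 − 0.0017132·(2.3527869 − 2.3900000) / (0.0017132 − (-0.0902534)) = 2.3527869 − (-0.0000638)/(0.0919666) = 2.3534801

2.35279, 2.35348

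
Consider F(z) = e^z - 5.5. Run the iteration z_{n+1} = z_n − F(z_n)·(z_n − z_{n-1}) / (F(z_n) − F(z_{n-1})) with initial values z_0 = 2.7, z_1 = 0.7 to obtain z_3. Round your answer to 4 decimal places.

F(2.7) = 9.379732, F(0.7) = -3.486247
z_2 = 0.700000 − (-3.486247)·(0.700000 − 2.700000) / (-3.486247 − 9.379732) = 0.700000 − (6.972495)/(-12.865979) = 1.241933
F(1.241933) = -2.037701
z_3 = 1.241933 − (-2.037701)·(1.241933 − 0.700000) / (-2.037701 − (-3.486247)) = 1.241933 − (-1.104297)/(1.448546) = 2.004281

2.0043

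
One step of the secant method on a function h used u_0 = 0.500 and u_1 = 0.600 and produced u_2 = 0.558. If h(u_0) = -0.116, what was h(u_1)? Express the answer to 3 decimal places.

The secant line through (0.500, -0.116) and (0.600, h(u_1)) crosses zero at u_2 = 0.558.
So (0.500, -0.116), (0.600, h(u_1)), (0.558, 0) are collinear:
h(u_1) = -0.116 · (0.600 − 0.558) / (0.500 − 0.558) = -0.116 · (0.04200)/(-0.05800) = 0.08400

0.084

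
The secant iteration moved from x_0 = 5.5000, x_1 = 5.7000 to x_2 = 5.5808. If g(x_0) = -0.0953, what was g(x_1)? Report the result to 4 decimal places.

0.1406

The secant line through (5.5000, -0.0953) and (5.7000, g(x_1)) crosses zero at x_2 = 5.5808.
So (5.5000, -0.0953), (5.7000, g(x_1)), (5.5808, 0) are collinear:
g(x_1) = -0.0953 · (5.7000 − 5.5808) / (5.5000 − 5.5808) = -0.0953 · (0.119200)/(-0.080800) = 0.140591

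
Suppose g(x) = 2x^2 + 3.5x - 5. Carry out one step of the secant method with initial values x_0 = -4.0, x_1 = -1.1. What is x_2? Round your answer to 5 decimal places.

g(-4.0) = 13.0000000, g(-1.1) = -6.4300000
x_2 = -1.1000000 − (-6.4300000)·(-1.1000000 − (-4.0000000)) / (-6.4300000 − 13.0000000) = -1.1000000 − (-18.6470000)/(-19.4300000) = -2.0597015

-2.05970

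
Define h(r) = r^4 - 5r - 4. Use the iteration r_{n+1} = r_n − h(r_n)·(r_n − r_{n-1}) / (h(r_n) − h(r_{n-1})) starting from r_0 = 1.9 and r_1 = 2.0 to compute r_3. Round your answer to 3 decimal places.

1.920

h(1.9) = -0.46790, h(2.0) = 2.00000
r_2 = 2.00000 − 2.00000·(2.00000 − 1.90000) / (2.00000 − (-0.46790)) = 2.00000 − (0.20000)/(2.46790) = 1.91896
h(1.91896) = -0.03469
r_3 = 1.91896 − (-0.03469)·(1.91896 − 2.00000) / (-0.03469 − 2.00000) = 1.91896 − (0.00281)/(-2.03469) = 1.92034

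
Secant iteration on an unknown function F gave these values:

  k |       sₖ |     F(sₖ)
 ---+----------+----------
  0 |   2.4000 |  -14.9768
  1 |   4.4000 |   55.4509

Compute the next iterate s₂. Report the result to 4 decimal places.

2.8253

s₂ = 4.4000 − 55.4509·(4.4000 − 2.4000) / (55.4509 − (-14.9768))
   = 4.4000 − (110.901800)/(70.427700) = 2.825310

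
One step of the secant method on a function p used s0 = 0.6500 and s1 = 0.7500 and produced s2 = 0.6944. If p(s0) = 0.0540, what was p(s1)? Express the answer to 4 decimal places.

The secant line through (0.6500, 0.0540) and (0.7500, p(s1)) crosses zero at s2 = 0.6944.
So (0.6500, 0.0540), (0.7500, p(s1)), (0.6944, 0) are collinear:
p(s1) = 0.0540 · (0.7500 − 0.6944) / (0.6500 − 0.6944) = 0.0540 · (0.055600)/(-0.044400) = -0.067622

-0.0676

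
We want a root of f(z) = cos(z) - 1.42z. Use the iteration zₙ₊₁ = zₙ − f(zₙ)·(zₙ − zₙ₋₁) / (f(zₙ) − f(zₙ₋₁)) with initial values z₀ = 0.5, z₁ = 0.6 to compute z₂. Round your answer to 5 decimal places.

0.58627

f(0.5) = 0.1675826, f(0.6) = -0.0266644
z₂ = 0.6000000 − (-0.0266644)·(0.6000000 − 0.5000000) / (-0.0266644 − 0.1675826) = 0.6000000 − (-0.0026664)/(-0.1942469) = 0.5862729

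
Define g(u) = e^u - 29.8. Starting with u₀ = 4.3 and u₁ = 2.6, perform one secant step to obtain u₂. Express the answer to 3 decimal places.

3.061

g(4.3) = 43.89979, g(2.6) = -16.33626
u₂ = 2.60000 − (-16.33626)·(2.60000 − 4.30000) / (-16.33626 − 43.89979) = 2.60000 − (27.77165)/(-60.23606) = 3.06105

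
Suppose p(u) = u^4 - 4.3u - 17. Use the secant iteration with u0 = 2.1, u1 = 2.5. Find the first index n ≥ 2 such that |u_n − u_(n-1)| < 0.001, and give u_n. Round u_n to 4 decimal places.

p(2.1) = -6.581900, p(2.5) = 11.312500
u2 = 2.500000 − 11.312500·(0.400000)/(17.894400) = 2.247128;  |Δ| = 0.252872
p(2.247128) = -1.164366
u3 = 2.247128 − (-1.164366)·(-0.252872)/(-12.476866) = 2.270726;  |Δ| = 0.023599
p(2.270726) = -0.177752
u4 = 2.270726 − (-0.177752)·(0.023599)/(0.986614) = 2.274978;  |Δ| = 0.004252
p(2.274978) = 0.003642
u5 = 2.274978 − 0.003642·(0.004252)/(0.181395) = 2.274892;  |Δ| = 0.000085
|u5 − u4| = 0.000085 < 0.001

n = 5, u_n = 2.2749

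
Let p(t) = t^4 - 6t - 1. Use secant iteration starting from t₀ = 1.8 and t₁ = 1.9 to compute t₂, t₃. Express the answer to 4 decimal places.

1.8673, 1.8695

p(1.8) = -1.302400, p(1.9) = 0.632100
t₂ = 1.900000 − 0.632100·(1.900000 − 1.800000) / (0.632100 − (-1.302400)) = 1.900000 − (0.063210)/(1.934500) = 1.867325
p(1.867325) = -0.045462
t₃ = 1.867325 − (-0.045462)·(1.867325 − 1.900000) / (-0.045462 − 0.632100) = 1.867325 − (0.001485)/(-0.677562) = 1.869517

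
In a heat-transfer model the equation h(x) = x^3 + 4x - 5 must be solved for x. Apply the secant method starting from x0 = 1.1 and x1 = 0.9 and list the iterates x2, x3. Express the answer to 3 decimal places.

0.996, 1.000

h(1.1) = 0.73100, h(0.9) = -0.67100
x2 = 0.90000 − (-0.67100)·(0.90000 − 1.10000) / (-0.67100 − 0.73100) = 0.90000 − (0.13420)/(-1.40200) = 0.99572
h(0.99572) = -0.02990
x3 = 0.99572 − (-0.02990)·(0.99572 − 0.90000) / (-0.02990 − (-0.67100)) = 0.99572 − (-0.00286)/(0.64110) = 1.00019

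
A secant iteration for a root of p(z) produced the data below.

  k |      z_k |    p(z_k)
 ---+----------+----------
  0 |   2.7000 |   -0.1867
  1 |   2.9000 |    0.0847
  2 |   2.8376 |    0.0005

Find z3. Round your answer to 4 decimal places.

z3 = 2.8376 − 0.0005·(2.8376 − 2.9000) / (0.0005 − 0.0847)
   = 2.8376 − (-0.000031)/(-0.084200) = 2.837229

2.8372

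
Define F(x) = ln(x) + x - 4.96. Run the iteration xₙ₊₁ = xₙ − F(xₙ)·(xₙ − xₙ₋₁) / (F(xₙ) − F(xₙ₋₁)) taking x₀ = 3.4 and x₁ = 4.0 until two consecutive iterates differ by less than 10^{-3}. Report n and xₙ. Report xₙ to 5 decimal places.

F(3.4) = -0.3362246, F(4.0) = 0.4262944
x₂ = 4.0000000 − 0.4262944·(0.6000000)/(0.7625189) = 3.6645636;  |Δ| = 0.3354364
F(3.6645636) = 0.0032728
x₃ = 3.6645636 − 0.0032728·(-0.3354364)/(-0.4230215) = 3.6619684;  |Δ| = 0.0025952
F(3.6619684) = -0.0000308
x₄ = 3.6619684 − (-0.0000308)·(-0.0025952)/(-0.0033036) = 3.6619926;  |Δ| = 0.0000242
|x₄ − x₃| = 0.0000242 < 10^{-3}

n = 4, xₙ = 3.66199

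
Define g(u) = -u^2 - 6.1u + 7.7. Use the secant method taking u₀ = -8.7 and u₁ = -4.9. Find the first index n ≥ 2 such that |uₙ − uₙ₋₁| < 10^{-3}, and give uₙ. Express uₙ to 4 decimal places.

n = 6, uₙ = -7.1734

g(-8.7) = -14.920000, g(-4.9) = 13.580000
u₂ = -4.900000 − 13.580000·(3.800000)/(28.500000) = -6.710667;  |Δ| = 1.810667
g(-6.710667) = 3.602020
u₃ = -6.710667 − 3.602020·(-1.810667)/(-9.977980) = -7.364312;  |Δ| = 0.653645
g(-7.364312) = -1.610785
u₄ = -7.364312 − (-1.610785)·(-0.653645)/(-5.212804) = -7.162332;  |Δ| = 0.201980
g(-7.162332) = 0.091227
u₅ = -7.162332 − 0.091227·(0.201980)/(1.702012) = -7.173158;  |Δ| = 0.010826
g(-7.173158) = 0.002069
u₆ = -7.173158 − 0.002069·(-0.010826)/(-0.089158) = -7.173409;  |Δ| = 0.000251
|u₆ − u₅| = 0.000251 < 10^{-3}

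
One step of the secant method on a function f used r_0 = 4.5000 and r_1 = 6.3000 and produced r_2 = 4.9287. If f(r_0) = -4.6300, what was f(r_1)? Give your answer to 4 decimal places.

The secant line through (4.5000, -4.6300) and (6.3000, f(r_1)) crosses zero at r_2 = 4.9287.
So (4.5000, -4.6300), (6.3000, f(r_1)), (4.9287, 0) are collinear:
f(r_1) = -4.6300 · (6.3000 − 4.9287) / (4.5000 − 4.9287) = -4.6300 · (1.371300)/(-0.428700) = 14.810168

14.8102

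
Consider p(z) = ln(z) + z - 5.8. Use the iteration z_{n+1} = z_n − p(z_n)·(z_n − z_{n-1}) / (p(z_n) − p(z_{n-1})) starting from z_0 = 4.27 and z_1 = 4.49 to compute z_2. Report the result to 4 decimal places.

4.3338

p(4.27) = -0.078386, p(4.49) = 0.191853
z_2 = 4.490000 − 0.191853·(4.490000 − 4.270000) / (0.191853 − (-0.078386)) = 4.490000 − (0.042208)/(0.270239) = 4.333814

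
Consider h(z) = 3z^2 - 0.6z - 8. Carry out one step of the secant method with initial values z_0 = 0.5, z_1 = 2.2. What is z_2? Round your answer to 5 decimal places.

1.50667

h(0.5) = -7.5500000, h(2.2) = 5.2000000
z_2 = 2.2000000 − 5.2000000·(2.2000000 − 0.5000000) / (5.2000000 − (-7.5500000)) = 2.2000000 − (8.8400000)/(12.7500000) = 1.5066667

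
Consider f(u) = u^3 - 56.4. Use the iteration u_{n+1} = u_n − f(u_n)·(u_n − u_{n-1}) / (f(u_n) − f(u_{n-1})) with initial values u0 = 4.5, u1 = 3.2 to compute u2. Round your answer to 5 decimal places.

3.72644

f(4.5) = 34.7250000, f(3.2) = -23.6320000
u2 = 3.2000000 − (-23.6320000)·(3.2000000 − 4.5000000) / (-23.6320000 − 34.7250000) = 3.2000000 − (30.7216000)/(-58.3570000) = 3.7264424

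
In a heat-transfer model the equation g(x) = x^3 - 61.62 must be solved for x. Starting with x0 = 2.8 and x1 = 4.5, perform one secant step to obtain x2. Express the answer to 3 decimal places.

g(2.8) = -39.66800, g(4.5) = 29.50500
x2 = 4.50000 − 29.50500·(4.50000 − 2.80000) / (29.50500 − (-39.66800)) = 4.50000 − (50.15850)/(69.17300) = 3.77488

3.775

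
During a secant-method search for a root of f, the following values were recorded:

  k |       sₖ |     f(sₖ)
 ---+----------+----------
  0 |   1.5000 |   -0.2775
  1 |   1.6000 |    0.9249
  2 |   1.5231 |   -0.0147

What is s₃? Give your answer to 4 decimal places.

s₃ = 1.5231 − (-0.0147)·(1.5231 − 1.6000) / (-0.0147 − 0.9249)
   = 1.5231 − (0.001130)/(-0.939600) = 1.524303

1.5243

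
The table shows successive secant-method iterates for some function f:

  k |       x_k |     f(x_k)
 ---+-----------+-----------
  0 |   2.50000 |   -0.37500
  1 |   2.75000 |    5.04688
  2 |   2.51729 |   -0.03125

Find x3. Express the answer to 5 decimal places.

x3 = 2.51729 − (-0.03125)·(2.51729 − 2.75000) / (-0.03125 − 5.04688)
   = 2.51729 − (0.0072722)/(-5.0781300) = 2.5187221

2.51872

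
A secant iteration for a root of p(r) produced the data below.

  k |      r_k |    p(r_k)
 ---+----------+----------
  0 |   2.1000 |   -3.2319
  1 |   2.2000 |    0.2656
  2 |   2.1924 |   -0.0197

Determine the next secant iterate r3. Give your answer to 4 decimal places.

2.1929

r3 = 2.1924 − (-0.0197)·(2.1924 − 2.2000) / (-0.0197 − 0.2656)
   = 2.1924 − (0.000150)/(-0.285300) = 2.192925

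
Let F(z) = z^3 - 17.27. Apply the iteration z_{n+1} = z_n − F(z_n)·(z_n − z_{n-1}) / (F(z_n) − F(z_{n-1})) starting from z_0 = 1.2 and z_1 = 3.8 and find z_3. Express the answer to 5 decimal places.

2.33873

F(1.2) = -15.5420000, F(3.8) = 37.6020000
z_2 = 3.8000000 − 37.6020000·(3.8000000 − 1.2000000) / (37.6020000 − (-15.5420000)) = 3.8000000 − (97.7652000)/(53.1440000) = 1.9603718
F(1.9603718) = -9.7361780
z_3 = 1.9603718 − (-9.7361780)·(1.9603718 − 3.8000000) / (-9.7361780 − 37.6020000) = 1.9603718 − (17.9109475)/(-47.3381780) = 2.3387334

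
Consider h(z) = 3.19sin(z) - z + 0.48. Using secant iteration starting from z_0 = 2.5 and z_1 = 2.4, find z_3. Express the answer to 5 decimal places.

h(2.5) = -0.1108739, h(2.4) = 0.2347275
z_2 = 2.4000000 − 0.2347275·(2.4000000 − 2.5000000) / (0.2347275 − (-0.1108739)) = 2.4000000 − (-0.0234728)/(0.3456014) = 2.4679186
h(2.4679186) = 0.0022000
z_3 = 2.4679186 − 0.0022000·(2.4679186 − 2.4000000) / (0.0022000 − 0.2347275) = 2.4679186 − (0.0001494)/(-0.2325276) = 2.4685612

2.46856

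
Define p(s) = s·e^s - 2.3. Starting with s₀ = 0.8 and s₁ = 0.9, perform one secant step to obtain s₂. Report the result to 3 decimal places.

0.920

p(0.8) = -0.51957, p(0.9) = -0.08636
s₂ = 0.90000 − (-0.08636)·(0.90000 − 0.80000) / (-0.08636 − (-0.51957)) = 0.90000 − (-0.00864)/(0.43321) = 0.91993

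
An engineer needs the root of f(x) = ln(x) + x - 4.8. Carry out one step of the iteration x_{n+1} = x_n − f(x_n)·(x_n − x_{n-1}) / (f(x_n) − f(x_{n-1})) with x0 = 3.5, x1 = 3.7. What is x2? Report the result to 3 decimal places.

f(3.5) = -0.04724, f(3.7) = 0.20833
x2 = 3.70000 − 0.20833·(3.70000 − 3.50000) / (0.20833 − (-0.04724)) = 3.70000 − (0.04167)/(0.25557) = 3.53697

3.537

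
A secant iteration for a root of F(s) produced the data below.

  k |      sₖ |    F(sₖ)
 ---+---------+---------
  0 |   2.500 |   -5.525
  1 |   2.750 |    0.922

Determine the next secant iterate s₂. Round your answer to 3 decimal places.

2.714

s₂ = 2.750 − 0.922·(2.750 − 2.500) / (0.922 − (-5.525))
   = 2.750 − (0.23050)/(6.44700) = 2.71425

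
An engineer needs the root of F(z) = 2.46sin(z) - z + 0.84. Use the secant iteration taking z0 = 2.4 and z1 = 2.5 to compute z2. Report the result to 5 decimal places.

F(2.4) = 0.1016394, F(2.5) = -0.1877585
z2 = 2.5000000 − (-0.1877585)·(2.5000000 − 2.4000000) / (-0.1877585 − 0.1016394) = 2.5000000 − (-0.0187759)/(-0.2893979) = 2.4351210

2.43512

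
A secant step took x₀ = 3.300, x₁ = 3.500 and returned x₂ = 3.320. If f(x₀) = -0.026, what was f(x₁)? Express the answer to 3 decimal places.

0.234

The secant line through (3.300, -0.026) and (3.500, f(x₁)) crosses zero at x₂ = 3.320.
So (3.300, -0.026), (3.500, f(x₁)), (3.320, 0) are collinear:
f(x₁) = -0.026 · (3.500 − 3.320) / (3.300 − 3.320) = -0.026 · (0.18000)/(-0.02000) = 0.23400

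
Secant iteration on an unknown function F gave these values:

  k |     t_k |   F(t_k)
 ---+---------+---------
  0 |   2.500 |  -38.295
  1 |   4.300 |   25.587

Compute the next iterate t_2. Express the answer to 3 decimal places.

3.579

t_2 = 4.300 − 25.587·(4.300 − 2.500) / (25.587 − (-38.295))
   = 4.300 − (46.05660)/(63.88200) = 3.57904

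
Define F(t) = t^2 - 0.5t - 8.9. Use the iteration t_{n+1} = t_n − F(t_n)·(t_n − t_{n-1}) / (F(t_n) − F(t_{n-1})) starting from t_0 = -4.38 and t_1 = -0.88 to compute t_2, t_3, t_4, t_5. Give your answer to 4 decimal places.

F(-4.38) = 12.474400, F(-0.88) = -7.685600
t_2 = -0.880000 − (-7.685600)·(-0.880000 − (-4.380000)) / (-7.685600 − 12.474400) = -0.880000 − (-26.899600)/(-20.160000) = -2.214306
F(-2.214306) = -2.889698
t_3 = -2.214306 − (-2.889698)·(-2.214306 − (-0.880000)) / (-2.889698 − (-7.685600)) = -2.214306 − (3.855740)/(4.795902) = -3.018271
F(-3.018271) = 1.719097
t_4 = -3.018271 − 1.719097·(-3.018271 − (-2.214306)) / (1.719097 − (-2.889698)) = -3.018271 − (-1.382095)/(4.608795) = -2.718389
F(-2.718389) = -0.151166
t_5 = -2.718389 − (-0.151166)·(-2.718389 − (-3.018271)) / (-0.151166 − 1.719097) = -2.718389 − (-0.045332)/(-1.870262) = -2.742627

-2.2143, -3.0183, -2.7184, -2.7426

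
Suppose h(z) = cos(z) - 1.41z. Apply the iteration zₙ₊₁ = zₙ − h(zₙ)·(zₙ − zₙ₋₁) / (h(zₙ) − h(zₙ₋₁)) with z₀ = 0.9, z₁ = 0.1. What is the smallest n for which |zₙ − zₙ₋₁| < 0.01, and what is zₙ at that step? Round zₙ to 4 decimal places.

h(0.9) = -0.647390, h(0.1) = 0.854004
z₂ = 0.100000 − 0.854004·(-0.800000)/(1.501394) = 0.555046;  |Δ| = 0.455046
h(0.555046) = 0.067261
z₃ = 0.555046 − 0.067261·(0.455046)/(-0.786743) = 0.593949;  |Δ| = 0.038904
h(0.593949) = -0.008732
z₄ = 0.593949 − (-0.008732)·(0.038904)/(-0.075993) = 0.589479;  |Δ| = 0.004470
|z₄ − z₃| = 0.004470 < 0.01

n = 4, zₙ = 0.5895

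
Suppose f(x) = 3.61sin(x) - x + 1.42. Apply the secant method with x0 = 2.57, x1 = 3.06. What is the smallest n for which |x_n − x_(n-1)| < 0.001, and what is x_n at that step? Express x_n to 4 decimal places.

n = 4, x_n = 2.7610

f(2.57) = 0.802910, f(3.06) = -1.345777
x2 = 3.060000 − (-1.345777)·(0.490000)/(-2.148687) = 2.753101;  |Δ| = 0.306899
f(2.753101) = 0.034343
x3 = 2.753101 − 0.034343·(-0.306899)/(1.380121) = 2.760738;  |Δ| = 0.007637
f(2.760738) = 0.001152
x4 = 2.760738 − 0.001152·(0.007637)/(-0.033192) = 2.761003;  |Δ| = 0.000265
|x4 − x3| = 0.000265 < 0.001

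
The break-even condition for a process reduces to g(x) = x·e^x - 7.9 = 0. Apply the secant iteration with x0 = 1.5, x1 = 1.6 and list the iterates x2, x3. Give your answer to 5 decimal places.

g(1.5) = -1.1774664, g(1.6) = 0.0248519
x2 = 1.6000000 − 0.0248519·(1.6000000 − 1.5000000) / (0.0248519 − (-1.1774664)) = 1.6000000 − (0.0024852)/(1.2023183) = 1.5979330
g(1.5979330) = -0.0017286
x3 = 1.5979330 − (-0.0017286)·(1.5979330 − 1.6000000) / (-0.0017286 − 0.0248519) = 1.5979330 − (0.0000036)/(-0.0265805) = 1.5980674

1.59793, 1.59807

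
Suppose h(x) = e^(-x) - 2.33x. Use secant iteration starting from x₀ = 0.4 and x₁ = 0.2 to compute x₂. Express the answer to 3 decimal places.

0.315

h(0.4) = -0.26168, h(0.2) = 0.35273
x₂ = 0.20000 − 0.35273·(0.20000 − 0.40000) / (0.35273 − (-0.26168)) = 0.20000 − (-0.07055)/(0.61441) = 0.31482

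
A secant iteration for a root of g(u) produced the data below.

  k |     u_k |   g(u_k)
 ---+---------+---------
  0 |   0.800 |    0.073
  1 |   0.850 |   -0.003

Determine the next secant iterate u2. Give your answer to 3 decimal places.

0.848

u2 = 0.850 − (-0.003)·(0.850 − 0.800) / (-0.003 − 0.073)
   = 0.850 − (-0.00015)/(-0.07600) = 0.84803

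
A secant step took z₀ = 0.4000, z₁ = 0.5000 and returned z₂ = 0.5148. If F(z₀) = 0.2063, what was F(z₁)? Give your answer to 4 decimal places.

0.0266

The secant line through (0.4000, 0.2063) and (0.5000, F(z₁)) crosses zero at z₂ = 0.5148.
So (0.4000, 0.2063), (0.5000, F(z₁)), (0.5148, 0) are collinear:
F(z₁) = 0.2063 · (0.5000 − 0.5148) / (0.4000 − 0.5148) = 0.2063 · (-0.014800)/(-0.114800) = 0.026596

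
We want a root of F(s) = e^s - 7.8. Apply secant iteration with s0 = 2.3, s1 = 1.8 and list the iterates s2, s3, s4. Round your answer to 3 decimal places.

2.023, 2.058, 2.054

F(2.3) = 2.17418, F(1.8) = -1.75035
s2 = 1.80000 − (-1.75035)·(1.80000 − 2.30000) / (-1.75035 − 2.17418) = 1.80000 − (0.87518)/(-3.92453) = 2.02300
F(2.02300) = -0.23902
s3 = 2.02300 − (-0.23902)·(2.02300 − 1.80000) / (-0.23902 − (-1.75035)) = 2.02300 − (-0.05330)/(1.51134) = 2.05827
F(2.05827) = 0.03240
s4 = 2.05827 − 0.03240·(2.05827 − 2.02300) / (0.03240 − (-0.23902)) = 2.05827 − (0.00114)/(0.27141) = 2.05406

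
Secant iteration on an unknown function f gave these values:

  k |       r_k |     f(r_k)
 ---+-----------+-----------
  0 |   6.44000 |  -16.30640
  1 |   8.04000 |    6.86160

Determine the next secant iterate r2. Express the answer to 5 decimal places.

7.56613

r2 = 8.04000 − 6.86160·(8.04000 − 6.44000) / (6.86160 − (-16.30640))
   = 8.04000 − (10.9785600)/(23.1680000) = 7.5661326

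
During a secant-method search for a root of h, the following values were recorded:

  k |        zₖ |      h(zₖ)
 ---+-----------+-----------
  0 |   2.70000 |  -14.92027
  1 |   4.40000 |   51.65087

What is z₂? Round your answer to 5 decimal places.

z₂ = 4.40000 − 51.65087·(4.40000 − 2.70000) / (51.65087 − (-14.92027))
   = 4.40000 − (87.8064790)/(66.5711400) = 3.0810128

3.08101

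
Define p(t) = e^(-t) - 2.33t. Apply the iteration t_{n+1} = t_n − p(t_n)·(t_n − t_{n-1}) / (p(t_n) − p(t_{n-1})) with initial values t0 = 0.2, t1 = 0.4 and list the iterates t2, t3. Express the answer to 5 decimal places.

p(0.2) = 0.3527308, p(0.4) = -0.2616800
t2 = 0.4000000 − (-0.2616800)·(0.4000000 − 0.2000000) / (-0.2616800 − 0.3527308) = 0.4000000 − (-0.0523360)/(-0.6144107) = 0.3148192
p(0.3148192) = -0.0036079
t3 = 0.3148192 − (-0.0036079)·(0.3148192 − 0.4000000) / (-0.0036079 − (-0.2616800)) = 0.3148192 − (0.0003073)/(0.2580720) = 0.3136284

0.31482, 0.31363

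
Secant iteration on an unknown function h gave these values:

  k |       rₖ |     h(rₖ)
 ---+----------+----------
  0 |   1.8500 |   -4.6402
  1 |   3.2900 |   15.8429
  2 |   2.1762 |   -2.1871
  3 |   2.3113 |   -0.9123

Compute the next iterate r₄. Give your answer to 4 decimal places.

r₄ = 2.3113 − (-0.9123)·(2.3113 − 2.1762) / (-0.9123 − (-2.1871))
   = 2.3113 − (-0.123252)/(1.274800) = 2.407983

2.4080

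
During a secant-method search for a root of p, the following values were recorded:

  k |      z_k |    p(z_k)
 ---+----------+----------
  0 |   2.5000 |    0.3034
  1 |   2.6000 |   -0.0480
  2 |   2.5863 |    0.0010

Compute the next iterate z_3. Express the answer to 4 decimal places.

z_3 = 2.5863 − 0.0010·(2.5863 − 2.6000) / (0.0010 − (-0.0480))
   = 2.5863 − (-0.000014)/(0.049000) = 2.586580

2.5866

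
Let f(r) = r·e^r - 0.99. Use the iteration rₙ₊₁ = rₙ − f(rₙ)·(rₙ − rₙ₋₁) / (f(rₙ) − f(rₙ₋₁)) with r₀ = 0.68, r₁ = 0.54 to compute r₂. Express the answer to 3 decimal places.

f(0.68) = 0.35224, f(0.54) = -0.06336
r₂ = 0.54000 − (-0.06336)·(0.54000 − 0.68000) / (-0.06336 − 0.35224) = 0.54000 − (0.00887)/(-0.41559) = 0.56134

0.561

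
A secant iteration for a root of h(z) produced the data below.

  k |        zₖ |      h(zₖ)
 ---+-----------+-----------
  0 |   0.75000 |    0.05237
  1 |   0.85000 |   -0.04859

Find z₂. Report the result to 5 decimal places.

z₂ = 0.85000 − (-0.04859)·(0.85000 − 0.75000) / (-0.04859 − 0.05237)
   = 0.85000 − (-0.0048590)/(-0.1009600) = 0.8018720

0.80187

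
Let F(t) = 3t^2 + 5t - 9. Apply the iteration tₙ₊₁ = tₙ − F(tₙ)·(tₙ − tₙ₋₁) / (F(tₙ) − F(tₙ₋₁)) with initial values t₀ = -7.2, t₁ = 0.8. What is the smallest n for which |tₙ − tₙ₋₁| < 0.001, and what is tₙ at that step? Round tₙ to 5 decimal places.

n = 6, tₙ = 1.08876

F(-7.2) = 110.5200000, F(0.8) = -3.0800000
t₂ = 0.8000000 − (-3.0800000)·(8.0000000)/(-113.6000000) = 0.5830986;  |Δ| = 0.2169014
F(0.5830986) = -5.0644951
t₃ = 0.5830986 − (-5.0644951)·(-0.2169014)/(-1.9844951) = 1.1366379;  |Δ| = 0.5535393
F(1.1366379) = 0.5590270
t₄ = 1.1366379 − 0.5590270·(0.5535393)/(5.6235222) = 1.0816113;  |Δ| = 0.0550266
F(1.0816113) = -0.0822944
t₅ = 1.0816113 − (-0.0822944)·(-0.0550266)/(-0.6413214) = 1.0886723;  |Δ| = 0.0070610
F(1.0886723) = -0.0010161
t₆ = 1.0886723 − (-0.0010161)·(0.0070610)/(0.0812784) = 1.0887606;  |Δ| = 0.0000883
|t₆ − t₅| = 0.0000883 < 0.001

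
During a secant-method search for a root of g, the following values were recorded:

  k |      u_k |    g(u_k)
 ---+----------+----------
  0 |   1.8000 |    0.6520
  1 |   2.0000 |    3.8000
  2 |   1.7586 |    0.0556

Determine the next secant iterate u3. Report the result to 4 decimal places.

1.7550

u3 = 1.7586 − 0.0556·(1.7586 − 2.0000) / (0.0556 − 3.8000)
   = 1.7586 − (-0.013422)/(-3.744400) = 1.755015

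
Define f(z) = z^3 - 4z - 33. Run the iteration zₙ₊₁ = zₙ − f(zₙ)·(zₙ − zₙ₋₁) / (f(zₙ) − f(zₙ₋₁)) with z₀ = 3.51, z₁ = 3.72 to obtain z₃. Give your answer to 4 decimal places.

f(3.51) = -3.796449, f(3.72) = 3.598848
z₂ = 3.720000 − 3.598848·(3.720000 − 3.510000) / (3.598848 − (-3.796449)) = 3.720000 − (0.755758)/(7.395297) = 3.617806
f(3.617806) = -0.119512
z₃ = 3.617806 − (-0.119512)·(3.617806 − 3.720000) / (-0.119512 − 3.598848) = 3.617806 − (0.012213)/(-3.718360) = 3.621090

3.6211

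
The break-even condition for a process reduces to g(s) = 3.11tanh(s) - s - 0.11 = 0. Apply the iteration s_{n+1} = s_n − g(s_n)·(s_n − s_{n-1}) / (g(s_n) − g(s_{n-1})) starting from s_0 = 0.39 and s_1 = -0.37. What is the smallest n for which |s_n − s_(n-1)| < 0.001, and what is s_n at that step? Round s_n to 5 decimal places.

g(0.39) = 0.6549303, g(-0.37) = -0.8409142
s_2 = -0.3700000 − (-0.8409142)·(-0.7600000)/(-1.4958445) = 0.0572468;  |Δ| = 0.4272468
g(0.0572468) = 0.0105965
s_3 = 0.0572468 − 0.0105965·(0.4272468)/(0.8515108) = 0.0519300;  |Δ| = 0.0053168
g(0.0519300) = -0.0005728
s_4 = 0.0519300 − (-0.0005728)·(-0.0053168)/(-0.0111693) = 0.0522026;  |Δ| = 0.0002726
|s_4 − s_3| = 0.0002726 < 0.001

n = 4, s_n = 0.05220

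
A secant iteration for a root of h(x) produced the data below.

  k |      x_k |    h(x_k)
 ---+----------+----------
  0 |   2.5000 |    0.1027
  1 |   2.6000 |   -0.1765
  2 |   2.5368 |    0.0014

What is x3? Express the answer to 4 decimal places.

2.5373

x3 = 2.5368 − 0.0014·(2.5368 − 2.6000) / (0.0014 − (-0.1765))
   = 2.5368 − (-0.000088)/(0.177900) = 2.537297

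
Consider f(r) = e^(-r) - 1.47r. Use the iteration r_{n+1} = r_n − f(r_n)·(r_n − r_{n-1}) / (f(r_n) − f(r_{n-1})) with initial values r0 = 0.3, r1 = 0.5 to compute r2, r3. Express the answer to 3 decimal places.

0.440, 0.439

f(0.3) = 0.29982, f(0.5) = -0.12847
r2 = 0.50000 − (-0.12847)·(0.50000 − 0.30000) / (-0.12847 − 0.29982) = 0.50000 − (-0.02569)/(-0.42829) = 0.44001
f(0.44001) = -0.00278
r3 = 0.44001 − (-0.00278)·(0.44001 − 0.50000) / (-0.00278 − (-0.12847)) = 0.44001 − (0.00017)/(0.12569) = 0.43868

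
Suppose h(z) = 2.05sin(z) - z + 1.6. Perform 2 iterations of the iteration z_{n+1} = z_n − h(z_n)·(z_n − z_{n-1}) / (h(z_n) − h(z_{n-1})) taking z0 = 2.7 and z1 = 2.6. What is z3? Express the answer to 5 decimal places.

h(2.7) = -0.2238712, h(2.6) = 0.0567778
z2 = 2.6000000 − 0.0567778·(2.6000000 − 2.7000000) / (0.0567778 − (-0.2238712)) = 2.6000000 − (-0.0056778)/(0.2806491) = 2.6202309
h(2.6202309) = 0.0007951
z3 = 2.6202309 − 0.0007951·(2.6202309 − 2.6000000) / (0.0007951 − 0.0567778) = 2.6202309 − (0.0000161)/(-0.0559828) = 2.6205182

2.62052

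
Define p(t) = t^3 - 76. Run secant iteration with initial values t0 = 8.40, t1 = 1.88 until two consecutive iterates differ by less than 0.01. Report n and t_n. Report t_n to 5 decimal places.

n = 8, t_n = 4.23578

p(8.40) = 516.7040000, p(1.88) = -69.3553280
t2 = 1.8800000 − (-69.3553280)·(-6.5200000)/(-586.0593280) = 2.6515887;  |Δ| = 0.7715887
p(2.6515887) = -57.3568856
t3 = 2.6515887 − (-57.3568856)·(0.7715887)/(11.9984424) = 6.3400610;  |Δ| = 3.6884724
p(6.3400610) = 178.8474634
t4 = 6.3400610 − 178.8474634·(3.6884724)/(236.2043490) = 3.5472508;  |Δ| = 2.7928102
p(3.5472508) = -31.3649854
t5 = 3.5472508 − (-31.3649854)·(-2.7928102)/(-210.2124487) = 3.9639552;  |Δ| = 0.4167044
p(3.9639552) = -13.7146071
t6 = 3.9639552 − (-13.7146071)·(0.4167044)/(17.6503783) = 4.2877407;  |Δ| = 0.3237855
p(4.2877407) = 2.8289146
t7 = 4.2877407 − 2.8289146·(0.3237855)/(16.5435216) = 4.2323739;  |Δ| = 0.0553668
p(4.2323739) = -0.1855318
t8 = 4.2323739 − (-0.1855318)·(-0.0553668)/(-3.0144464) = 4.2357816;  |Δ| = 0.0034077
|t8 − t7| = 0.0034077 < 0.01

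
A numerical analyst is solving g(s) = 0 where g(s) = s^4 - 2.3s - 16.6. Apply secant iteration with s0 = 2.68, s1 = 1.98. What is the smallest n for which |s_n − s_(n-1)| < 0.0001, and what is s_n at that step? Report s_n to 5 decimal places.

n = 6, s_n = 2.15472

g(2.68) = 28.8228698, g(1.98) = -5.7844638
s2 = 1.9800000 − (-5.7844638)·(-0.7000000)/(-34.6073336) = 2.0970019;  |Δ| = 0.1170019
g(2.0970019) = -2.0858275
s3 = 2.0970019 − (-2.0858275)·(0.1170019)/(3.6986364) = 2.1629846;  |Δ| = 0.0659827
g(2.1629846) = 0.3135191
s4 = 2.1629846 − 0.3135191·(0.0659827)/(2.3993465) = 2.1543627;  |Δ| = 0.0086219
g(2.1543627) = -0.0135659
s5 = 2.1543627 − (-0.0135659)·(-0.0086219)/(-0.3270850) = 2.1547203;  |Δ| = 0.0003576
g(2.1547203) = -0.0000825
s6 = 2.1547203 − (-0.0000825)·(0.0003576)/(0.0134834) = 2.1547225;  |Δ| = 0.0000022
|s6 − s5| = 0.0000022 < 0.0001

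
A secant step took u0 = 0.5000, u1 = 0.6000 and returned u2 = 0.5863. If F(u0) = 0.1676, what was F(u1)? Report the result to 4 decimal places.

-0.0266

The secant line through (0.5000, 0.1676) and (0.6000, F(u1)) crosses zero at u2 = 0.5863.
So (0.5000, 0.1676), (0.6000, F(u1)), (0.5863, 0) are collinear:
F(u1) = 0.1676 · (0.6000 − 0.5863) / (0.5000 − 0.5863) = 0.1676 · (0.013700)/(-0.086300) = -0.026606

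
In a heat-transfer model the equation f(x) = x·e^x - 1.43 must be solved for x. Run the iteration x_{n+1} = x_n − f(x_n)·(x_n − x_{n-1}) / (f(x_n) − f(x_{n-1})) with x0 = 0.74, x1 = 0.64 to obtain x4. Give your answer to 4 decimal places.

0.7059

f(0.74) = 0.120992, f(0.64) = -0.216252
x2 = 0.640000 − (-0.216252)·(0.640000 − 0.740000) / (-0.216252 − 0.120992) = 0.640000 − (0.021625)/(-0.337245) = 0.704123
f(0.704123) = -0.006211
x3 = 0.704123 − (-0.006211)·(0.704123 − 0.640000) / (-0.006211 − (-0.216252)) = 0.704123 − (-0.000398)/(0.210041) = 0.706020
f(0.706020) = 0.000333
x4 = 0.706020 − 0.000333·(0.706020 − 0.704123) / (0.000333 − (-0.006211)) = 0.706020 − (0.000001)/(0.006544) = 0.705923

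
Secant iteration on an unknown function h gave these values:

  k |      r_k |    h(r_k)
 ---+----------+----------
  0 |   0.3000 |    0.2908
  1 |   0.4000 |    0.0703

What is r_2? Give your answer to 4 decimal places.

0.4319

r_2 = 0.4000 − 0.0703·(0.4000 − 0.3000) / (0.0703 − 0.2908)
   = 0.4000 − (0.007030)/(-0.220500) = 0.431882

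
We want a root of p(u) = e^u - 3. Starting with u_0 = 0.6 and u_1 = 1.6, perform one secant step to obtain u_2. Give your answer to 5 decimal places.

p(0.6) = -1.1778812, p(1.6) = 1.9530324
u_2 = 1.6000000 − 1.9530324·(1.6000000 − 0.6000000) / (1.9530324 − (-1.1778812)) = 1.6000000 − (1.9530324)/(3.1309136) = 0.9762101

0.97621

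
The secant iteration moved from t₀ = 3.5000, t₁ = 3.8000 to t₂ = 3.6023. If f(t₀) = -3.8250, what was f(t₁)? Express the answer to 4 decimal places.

The secant line through (3.5000, -3.8250) and (3.8000, f(t₁)) crosses zero at t₂ = 3.6023.
So (3.5000, -3.8250), (3.8000, f(t₁)), (3.6023, 0) are collinear:
f(t₁) = -3.8250 · (3.8000 − 3.6023) / (3.5000 − 3.6023) = -3.8250 · (0.197700)/(-0.102300) = 7.392009

7.3920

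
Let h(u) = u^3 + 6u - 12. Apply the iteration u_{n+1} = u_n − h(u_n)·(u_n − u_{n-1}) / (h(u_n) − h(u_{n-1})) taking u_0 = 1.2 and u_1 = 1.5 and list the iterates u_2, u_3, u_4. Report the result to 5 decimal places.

h(1.2) = -3.0720000, h(1.5) = 0.3750000
u_2 = 1.5000000 − 0.3750000·(1.5000000 − 1.2000000) / (0.3750000 − (-3.0720000)) = 1.5000000 − (0.1125000)/(3.4470000) = 1.4673629
h(1.4673629) = -0.0363642
u_3 = 1.4673629 − (-0.0363642)·(1.4673629 − 1.5000000) / (-0.0363642 − 0.3750000) = 1.4673629 − (0.0011868)/(-0.4113642) = 1.4702480
h(1.4702480) = -0.0003809
u_4 = 1.4702480 − (-0.0003809)·(1.4702480 − 1.4673629) / (-0.0003809 − (-0.0363642)) = 1.4702480 − (-0.0000011)/(0.0359833) = 1.4702785

1.46736, 1.47025, 1.47028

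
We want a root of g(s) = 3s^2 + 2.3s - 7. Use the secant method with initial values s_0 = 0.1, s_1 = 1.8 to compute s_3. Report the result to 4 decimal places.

1.1484

g(0.1) = -6.740000, g(1.8) = 6.860000
s_2 = 1.800000 − 6.860000·(1.800000 − 0.100000) / (6.860000 − (-6.740000)) = 1.800000 − (11.662000)/(13.600000) = 0.942500
g(0.942500) = -2.167331
s_3 = 0.942500 − (-2.167331)·(0.942500 − 1.800000) / (-2.167331 − 6.860000) = 0.942500 − (1.858487)/(-9.027331) = 1.148373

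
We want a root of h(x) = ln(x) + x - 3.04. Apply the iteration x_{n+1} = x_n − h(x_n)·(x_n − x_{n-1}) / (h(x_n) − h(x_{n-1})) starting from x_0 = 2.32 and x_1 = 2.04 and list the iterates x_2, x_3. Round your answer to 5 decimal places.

h(2.32) = 0.1215672, h(2.04) = -0.2870502
x_2 = 2.0400000 − (-0.2870502)·(2.0400000 − 2.3200000) / (-0.2870502 − 0.1215672) = 2.0400000 − (0.0803741)/(-0.4086174) = 2.2366976
h(2.2366976) = 0.0016981
x_3 = 2.2366976 − 0.0016981·(2.2366976 − 2.0400000) / (0.0016981 − (-0.2870502)) = 2.2366976 − (0.0003340)/(0.2887483) = 2.2355408

2.23670, 2.23554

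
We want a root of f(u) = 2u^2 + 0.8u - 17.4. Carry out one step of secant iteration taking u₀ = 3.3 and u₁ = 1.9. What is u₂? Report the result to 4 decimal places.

2.6732

f(3.3) = 7.020000, f(1.9) = -8.660000
u₂ = 1.900000 − (-8.660000)·(1.900000 − 3.300000) / (-8.660000 − 7.020000) = 1.900000 − (12.124000)/(-15.680000) = 2.673214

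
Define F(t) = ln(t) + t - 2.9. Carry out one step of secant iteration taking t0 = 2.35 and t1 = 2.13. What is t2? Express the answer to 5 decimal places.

F(2.35) = 0.3044153, F(2.13) = -0.0138780
t2 = 2.1300000 − (-0.0138780)·(2.1300000 − 2.3500000) / (-0.0138780 − 0.3044153) = 2.1300000 − (0.0030532)/(-0.3182933) = 2.1395923

2.13959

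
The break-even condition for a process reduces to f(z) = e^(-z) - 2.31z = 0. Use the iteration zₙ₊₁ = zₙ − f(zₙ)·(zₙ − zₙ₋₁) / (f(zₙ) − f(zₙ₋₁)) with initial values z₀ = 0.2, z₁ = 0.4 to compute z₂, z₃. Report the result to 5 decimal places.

f(0.2) = 0.3567308, f(0.4) = -0.2536800
z₂ = 0.4000000 − (-0.2536800)·(0.4000000 − 0.2000000) / (-0.2536800 − 0.3567308) = 0.4000000 − (-0.0507360)/(-0.6104107) = 0.3168822
f(0.3168822) = -0.0035813
z₃ = 0.3168822 − (-0.0035813)·(0.3168822 − 0.4000000) / (-0.0035813 − (-0.2536800)) = 0.3168822 − (0.0002977)/(0.2500986) = 0.3156920

0.31688, 0.31569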